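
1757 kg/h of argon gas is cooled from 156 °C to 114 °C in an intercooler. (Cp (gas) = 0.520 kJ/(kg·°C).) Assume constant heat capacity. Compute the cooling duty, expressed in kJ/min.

Q = ṁ·Cp·ΔT = 1757 × 0.520 × (114 − 156) = -38373 kJ/h
Converting: 38373 / 3600 s = 10.659 kW
Cooling duty = 639.55 kJ/min

Q_c = 640 kJ/min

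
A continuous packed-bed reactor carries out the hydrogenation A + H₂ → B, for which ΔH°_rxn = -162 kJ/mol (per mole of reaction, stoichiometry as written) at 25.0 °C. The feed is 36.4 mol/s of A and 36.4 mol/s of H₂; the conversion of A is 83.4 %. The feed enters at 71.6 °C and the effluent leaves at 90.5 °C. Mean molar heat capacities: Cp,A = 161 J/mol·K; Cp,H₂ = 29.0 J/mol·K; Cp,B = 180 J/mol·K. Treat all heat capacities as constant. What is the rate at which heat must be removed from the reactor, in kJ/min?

Q_out = 288000 kJ/min

Extent of reaction ξ = 0.834 × 36.4 = 30.358 mol/s
Reaction term: ξ·ΔH°_rxn = 30.358 × -162 = -4917.9 kJ/s
Sensible, feed 71.6→25 °C: -322.29 kJ/s
Outlet flows (mol/s): A 6.0424, H₂ 6.0424, B 30.358
Sensible, products 25→90.5 °C: 433.11 kJ/s
Q = ΔH = -4807.1 kJ/s = -4807.1 kW
Heat removed = 288430 kJ/min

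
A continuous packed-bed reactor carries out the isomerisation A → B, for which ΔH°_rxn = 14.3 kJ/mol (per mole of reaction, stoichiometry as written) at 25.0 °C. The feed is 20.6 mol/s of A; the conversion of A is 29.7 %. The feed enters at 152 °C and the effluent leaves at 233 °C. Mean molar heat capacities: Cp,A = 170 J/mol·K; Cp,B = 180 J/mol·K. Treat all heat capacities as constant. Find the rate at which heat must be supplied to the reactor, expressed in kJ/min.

Q_in = 23000 kJ/min

Extent of reaction ξ = 0.297 × 20.6 = 6.1182 mol/s
Reaction term: ξ·ΔH°_rxn = 6.1182 × 14.3 = 87.49 kJ/s
Sensible, feed 152→25 °C: -444.75 kJ/s
Outlet flows (mol/s): A 14.482, B 6.1182
Sensible, products 25→233 °C: 741.14 kJ/s
Q = ΔH = 383.88 kJ/s = 383.88 kW
Heat supplied = 23033 kJ/min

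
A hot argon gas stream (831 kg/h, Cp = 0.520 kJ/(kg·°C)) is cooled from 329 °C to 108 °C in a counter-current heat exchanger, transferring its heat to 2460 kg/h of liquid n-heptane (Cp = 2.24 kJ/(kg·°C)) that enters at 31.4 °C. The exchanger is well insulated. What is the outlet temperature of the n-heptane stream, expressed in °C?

Heat released by hot stream: Q = 831 × 0.520 × (329 − 108) = 95499 kJ/h
Energy balance on cold side (adiabatic exchanger): Q = ṁ_c·Cp_c·(T_c,out − T_c,in)
T_c,out = 31.4 + 95499/(2460 × 2.24) = 48.731 °C

T_c,out = 48.7 °C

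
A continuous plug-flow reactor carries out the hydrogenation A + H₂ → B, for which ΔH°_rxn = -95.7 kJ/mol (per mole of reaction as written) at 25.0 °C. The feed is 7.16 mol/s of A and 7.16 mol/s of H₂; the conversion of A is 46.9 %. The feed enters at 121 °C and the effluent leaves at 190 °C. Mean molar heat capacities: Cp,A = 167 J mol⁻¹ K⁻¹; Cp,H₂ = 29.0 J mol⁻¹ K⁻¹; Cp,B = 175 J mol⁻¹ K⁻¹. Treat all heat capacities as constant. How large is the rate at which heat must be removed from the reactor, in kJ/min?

Extent of reaction ξ = 0.469 × 7.16 = 3.358 mol/s
Reaction term: ξ·ΔH°_rxn = 3.358 × -95.7 = -321.36 kJ/s
Sensible, feed 121→25 °C: -134.72 kJ/s
Outlet flows (mol/s): A 3.802, H₂ 3.802, B 3.358
Sensible, products 25→190 °C: 219.92 kJ/s
Q = ΔH = -236.17 kJ/s = -236.17 kW
Heat removed = 14170 kJ/min

Q_out = 14200 kJ/min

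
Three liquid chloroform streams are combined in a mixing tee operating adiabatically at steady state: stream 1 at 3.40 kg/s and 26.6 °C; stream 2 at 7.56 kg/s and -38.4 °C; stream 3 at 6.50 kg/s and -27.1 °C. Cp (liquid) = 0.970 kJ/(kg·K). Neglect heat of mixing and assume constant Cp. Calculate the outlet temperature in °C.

T_out = -21.5 °C

No heat crosses the boundary, so H_out = H_in.
T_out = Σ ṁᵢCp,ᵢTᵢ / Σ ṁᵢCp,ᵢ
      = -364.73 / 16.936 = -21.536 °C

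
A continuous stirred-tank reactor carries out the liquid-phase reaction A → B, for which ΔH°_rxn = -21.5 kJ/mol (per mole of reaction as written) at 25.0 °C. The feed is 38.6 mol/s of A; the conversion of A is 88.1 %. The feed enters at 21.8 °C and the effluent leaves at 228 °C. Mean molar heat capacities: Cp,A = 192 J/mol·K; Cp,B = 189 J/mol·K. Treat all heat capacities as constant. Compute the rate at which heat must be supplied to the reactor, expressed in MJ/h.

Extent of reaction ξ = 0.881 × 38.6 = 34.007 mol/s
Reaction term: ξ·ΔH°_rxn = 34.007 × -21.5 = -731.14 kJ/s
Sensible, feed 21.8→25 °C: 23.716 kJ/s
Outlet flows (mol/s): A 4.5934, B 34.007
Sensible, products 25→228 °C: 1483.8 kJ/s
Q = ΔH = 776.34 kJ/s = 776.34 kW
Heat supplied = 2794.8 MJ/h

Q_in = 2790 MJ/h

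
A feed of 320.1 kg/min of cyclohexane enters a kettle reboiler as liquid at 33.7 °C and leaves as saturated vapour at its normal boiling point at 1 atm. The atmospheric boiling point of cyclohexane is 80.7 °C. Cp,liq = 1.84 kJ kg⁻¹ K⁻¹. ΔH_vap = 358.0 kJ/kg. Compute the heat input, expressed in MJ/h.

liquid 33.7→80.7 °C: 86.48 kJ/kg
vaporisation at 80.7 °C: 358 kJ/kg
Δh = 86.48 + 358 = 444.48 kJ/kg
Q = ṁ·Δh = 320.1 kg/min × 444.48 kJ/kg = 142280 kJ/min
|Q| = 2371.3 kW = 8536.7 MJ/h

Q = 8540 MJ/h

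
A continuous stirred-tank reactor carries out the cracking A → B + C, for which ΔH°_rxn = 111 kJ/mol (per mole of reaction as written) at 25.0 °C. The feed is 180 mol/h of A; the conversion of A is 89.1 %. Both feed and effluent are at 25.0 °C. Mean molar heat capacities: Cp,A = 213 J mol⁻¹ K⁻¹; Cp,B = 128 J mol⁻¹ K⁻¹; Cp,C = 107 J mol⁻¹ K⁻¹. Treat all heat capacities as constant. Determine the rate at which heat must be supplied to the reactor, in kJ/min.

Extent of reaction ξ = 0.891 × 180 = 160.38 mol/h
Reaction term: ξ·ΔH°_rxn = 160.38 × 111 = 17802 kJ/h
Q = ΔH = 17802 kJ/h = 4.9451 kW
Heat supplied = 296.7 kJ/min

Q_in = 297 kJ/min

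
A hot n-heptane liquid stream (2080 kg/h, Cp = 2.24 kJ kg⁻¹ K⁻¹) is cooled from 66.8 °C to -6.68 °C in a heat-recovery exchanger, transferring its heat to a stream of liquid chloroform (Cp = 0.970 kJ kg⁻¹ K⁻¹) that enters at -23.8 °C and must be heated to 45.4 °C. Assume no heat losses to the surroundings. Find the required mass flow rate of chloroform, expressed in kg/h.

Heat released by hot stream: Q = 2080 × 2.24 × (66.8 − -6.68) = 342360 kJ/h
Energy balance on cold side (adiabatic exchanger): Q = ṁ_c·Cp_c·(T_c,out − T_c,in)
ṁ_c = 342360 / [0.970 × (45.4 − -23.8)] = 5100.4 kg/h

ṁ_c = 5100 kg/h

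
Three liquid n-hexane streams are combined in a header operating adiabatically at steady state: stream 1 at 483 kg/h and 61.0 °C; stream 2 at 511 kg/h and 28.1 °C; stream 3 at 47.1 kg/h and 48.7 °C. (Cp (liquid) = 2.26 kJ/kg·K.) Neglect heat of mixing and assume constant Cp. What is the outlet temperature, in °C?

T_out = 44.3 °C

No heat crosses the boundary, so H_out = H_in.
Σ ṁᵢCp,ᵢTᵢ = 483×2.26×61.0 + 511×2.26×28.1 + 47.1×2.26×48.7 = 104220
Σ ṁᵢCp,ᵢ = 483×2.26 + 511×2.26 + 47.1×2.26 = 2352.9
T_out = 104220 / 2352.9 = 44.295 °C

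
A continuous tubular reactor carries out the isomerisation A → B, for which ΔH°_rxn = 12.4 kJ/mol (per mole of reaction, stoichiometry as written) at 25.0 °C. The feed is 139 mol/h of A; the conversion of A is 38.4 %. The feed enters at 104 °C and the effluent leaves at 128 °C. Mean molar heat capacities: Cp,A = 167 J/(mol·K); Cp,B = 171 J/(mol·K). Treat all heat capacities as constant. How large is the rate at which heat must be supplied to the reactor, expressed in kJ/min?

Extent of reaction ξ = 0.384 × 139 = 53.376 mol/h
Reaction term: ξ·ΔH°_rxn = 53.376 × 12.4 = 661.86 kJ/h
Sensible, feed 104→25 °C: -1833.8 kJ/h
Outlet flows (mol/h): A 85.624, B 53.376
Sensible, products 25→128 °C: 2412.9 kJ/h
Q = ΔH = 1241 kJ/h = 0.34471 kW
Heat supplied = 20.683 kJ/min

Q_in = 20.7 kJ/min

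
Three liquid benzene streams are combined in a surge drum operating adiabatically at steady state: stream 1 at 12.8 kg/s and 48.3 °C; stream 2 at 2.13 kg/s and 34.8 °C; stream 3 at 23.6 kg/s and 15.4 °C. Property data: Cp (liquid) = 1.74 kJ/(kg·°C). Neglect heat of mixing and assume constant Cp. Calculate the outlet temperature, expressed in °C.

T_out = 27.4 °C

Energy balance with Q = 0: Σ ṁᵢCp,ᵢ(T_out − Tᵢ) = 0
Σ ṁᵢCp,ᵢTᵢ = 12.8×1.74×48.3 + 2.13×1.74×34.8 + 23.6×1.74×15.4 = 1837.1
Σ ṁᵢCp,ᵢ = 12.8×1.74 + 2.13×1.74 + 23.6×1.74 = 67.042
T_out = 1837.1 / 67.042 = 27.402 °C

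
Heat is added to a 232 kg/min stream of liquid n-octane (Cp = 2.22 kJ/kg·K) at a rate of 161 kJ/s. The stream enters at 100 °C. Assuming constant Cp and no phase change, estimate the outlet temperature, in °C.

Q = 161 kJ/s = 9660 kJ/min
ΔT = Q/(ṁ·Cp) = 9660/(232×2.22) = 18.756 K
T_out = 100 + 18.756 = 118.76 °C

T_out = 119 °C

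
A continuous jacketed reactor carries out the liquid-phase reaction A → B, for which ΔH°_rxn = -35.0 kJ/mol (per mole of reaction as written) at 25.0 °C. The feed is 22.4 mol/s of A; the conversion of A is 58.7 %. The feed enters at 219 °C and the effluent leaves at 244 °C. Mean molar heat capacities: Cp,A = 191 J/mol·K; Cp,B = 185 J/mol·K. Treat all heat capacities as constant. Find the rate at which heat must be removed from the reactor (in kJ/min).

Q_out = 22200 kJ/min

Extent of reaction ξ = 0.587 × 22.4 = 13.149 mol/s
Reaction term: ξ·ΔH°_rxn = 13.149 × -35.0 = -460.21 kJ/s
Sensible, feed 219→25 °C: -830.01 kJ/s
Outlet flows (mol/s): A 9.2512, B 13.149
Sensible, products 25→244 °C: 919.69 kJ/s
Q = ΔH = -370.53 kJ/s = -370.53 kW
Heat removed = 22232 kJ/min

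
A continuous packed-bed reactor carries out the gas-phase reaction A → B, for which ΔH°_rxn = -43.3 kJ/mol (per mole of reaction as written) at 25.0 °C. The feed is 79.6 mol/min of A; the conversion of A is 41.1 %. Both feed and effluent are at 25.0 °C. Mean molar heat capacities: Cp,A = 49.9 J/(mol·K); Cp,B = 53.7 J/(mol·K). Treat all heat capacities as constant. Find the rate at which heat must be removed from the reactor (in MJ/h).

Extent of reaction ξ = 0.411 × 79.6 = 32.716 mol/min
Reaction term: ξ·ΔH°_rxn = 32.716 × -43.3 = -1416.6 kJ/min
Q = ΔH = -1416.6 kJ/min = -23.61 kW
Heat removed = 84.995 MJ/h

Q_out = 85.0 MJ/h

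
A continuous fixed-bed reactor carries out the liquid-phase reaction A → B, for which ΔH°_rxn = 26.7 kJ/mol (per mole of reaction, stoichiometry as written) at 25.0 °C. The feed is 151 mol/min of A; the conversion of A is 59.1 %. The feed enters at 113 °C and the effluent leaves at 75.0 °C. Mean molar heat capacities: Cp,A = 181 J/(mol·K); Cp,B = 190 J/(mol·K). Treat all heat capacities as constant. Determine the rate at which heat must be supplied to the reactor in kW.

Extent of reaction ξ = 0.591 × 151 = 89.241 mol/min
Reaction term: ξ·ΔH°_rxn = 89.241 × 26.7 = 2382.7 kJ/min
Sensible, feed 113→25 °C: -2405.1 kJ/min
Outlet flows (mol/min): A 61.759, B 89.241
Sensible, products 25→75.0 °C: 1406.7 kJ/min
Q = ΔH = 1384.3 kJ/min = 23.072 kW
Heat supplied = 23.072 kW

Q_in = 23.1 kW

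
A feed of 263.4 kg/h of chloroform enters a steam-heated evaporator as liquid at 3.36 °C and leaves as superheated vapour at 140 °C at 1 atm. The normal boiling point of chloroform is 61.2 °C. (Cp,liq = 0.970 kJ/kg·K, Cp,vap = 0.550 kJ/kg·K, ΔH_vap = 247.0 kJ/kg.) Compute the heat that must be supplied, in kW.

Q = 25.3 kW

liquid 3.36→61.2 °C: 56.105 kJ/kg
vaporisation at 61.2 °C: 247 kJ/kg
vapour 61.2→140 °C: 43.34 kJ/kg
Δh = 56.105 + 247 + 43.34 = 346.44 kJ/kg
Q = ṁ·Δh = 263.4 kg/h × 346.44 kJ/kg = 91254 kJ/h
|Q| = 25.348 kW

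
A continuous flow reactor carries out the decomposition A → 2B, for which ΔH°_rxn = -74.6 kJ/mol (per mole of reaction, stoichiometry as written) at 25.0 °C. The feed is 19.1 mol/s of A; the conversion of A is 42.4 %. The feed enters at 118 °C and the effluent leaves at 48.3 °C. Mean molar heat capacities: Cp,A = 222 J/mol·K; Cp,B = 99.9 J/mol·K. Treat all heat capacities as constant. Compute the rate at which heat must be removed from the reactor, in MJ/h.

Extent of reaction ξ = 0.424 × 19.1 = 8.0984 mol/s
Reaction term: ξ·ΔH°_rxn = 8.0984 × -74.6 = -604.14 kJ/s
Sensible, feed 118→25 °C: -394.34 kJ/s
Outlet flows (mol/s): A 11.002, B 16.197
Sensible, products 25→48.3 °C: 94.608 kJ/s
Q = ΔH = -903.87 kJ/s = -903.87 kW
Heat removed = 3253.9 MJ/h

Q_out = 3250 MJ/h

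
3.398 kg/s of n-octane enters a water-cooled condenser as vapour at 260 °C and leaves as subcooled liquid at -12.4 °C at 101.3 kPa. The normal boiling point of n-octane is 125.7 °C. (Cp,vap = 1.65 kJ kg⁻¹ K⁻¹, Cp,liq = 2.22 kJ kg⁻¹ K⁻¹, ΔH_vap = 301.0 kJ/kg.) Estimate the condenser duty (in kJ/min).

vapour 260→125.7 °C: -221.59 kJ/kg
condensation at 125.7 °C: -301 kJ/kg
liquid 125.7→-12.4 °C: -306.58 kJ/kg
Δh = -221.59 + -301 + -306.58 = -829.18 kJ/kg
Q = ṁ·Δh = 3.398 kg/s × -829.18 kJ/kg = -2817.5 kJ/s
|Q| = 2817.5 kW = 169050 kJ/min

Q_c = 169000 kJ/min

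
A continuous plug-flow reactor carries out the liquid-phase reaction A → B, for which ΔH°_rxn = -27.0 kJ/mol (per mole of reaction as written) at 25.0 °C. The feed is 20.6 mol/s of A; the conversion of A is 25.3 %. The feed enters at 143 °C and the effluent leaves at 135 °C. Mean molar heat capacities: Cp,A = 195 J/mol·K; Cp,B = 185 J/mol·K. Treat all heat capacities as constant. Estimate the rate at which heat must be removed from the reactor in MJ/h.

Q_out = 643 MJ/h

Extent of reaction ξ = 0.253 × 20.6 = 5.2118 mol/s
Reaction term: ξ·ΔH°_rxn = 5.2118 × -27.0 = -140.72 kJ/s
Sensible, feed 143→25 °C: -474.01 kJ/s
Outlet flows (mol/s): A 15.388, B 5.2118
Sensible, products 25→135 °C: 436.14 kJ/s
Q = ΔH = -178.59 kJ/s = -178.59 kW
Heat removed = 642.92 MJ/h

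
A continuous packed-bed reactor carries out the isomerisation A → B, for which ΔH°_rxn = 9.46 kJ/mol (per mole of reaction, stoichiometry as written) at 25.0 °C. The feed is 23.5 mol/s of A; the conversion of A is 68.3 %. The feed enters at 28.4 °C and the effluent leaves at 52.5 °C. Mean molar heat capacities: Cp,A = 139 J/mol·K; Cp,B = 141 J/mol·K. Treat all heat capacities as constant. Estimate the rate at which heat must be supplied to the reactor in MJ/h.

Q_in = 833 MJ/h

Extent of reaction ξ = 0.683 × 23.5 = 16.05 mol/s
Reaction term: ξ·ΔH°_rxn = 16.05 × 9.46 = 151.84 kJ/s
Sensible, feed 28.4→25 °C: -11.106 kJ/s
Outlet flows (mol/s): A 7.4495, B 16.05
Sensible, products 25→52.5 °C: 90.712 kJ/s
Q = ΔH = 231.44 kJ/s = 231.44 kW
Heat supplied = 833.2 MJ/h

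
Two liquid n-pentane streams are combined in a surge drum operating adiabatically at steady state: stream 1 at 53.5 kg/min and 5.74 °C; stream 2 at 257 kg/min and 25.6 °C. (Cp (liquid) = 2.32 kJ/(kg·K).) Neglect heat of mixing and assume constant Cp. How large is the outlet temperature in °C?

Energy balance with Q = 0: Σ ṁᵢCp,ᵢ(T_out − Tᵢ) = 0
T_out = Σ ṁᵢCp,ᵢTᵢ / Σ ṁᵢCp,ᵢ
      = 15976 / 720.36 = 22.178 °C

T_out = 22.2 °C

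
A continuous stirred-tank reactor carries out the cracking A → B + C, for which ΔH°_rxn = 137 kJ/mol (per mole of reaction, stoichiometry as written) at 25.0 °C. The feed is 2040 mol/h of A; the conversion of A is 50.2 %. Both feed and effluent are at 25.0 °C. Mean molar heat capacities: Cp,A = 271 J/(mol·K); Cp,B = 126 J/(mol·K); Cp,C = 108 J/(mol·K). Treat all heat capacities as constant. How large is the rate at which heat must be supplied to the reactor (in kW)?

Extent of reaction ξ = 0.502 × 2040 = 1024.1 mol/h
Reaction term: ξ·ΔH°_rxn = 1024.1 × 137 = 140300 kJ/h
Q = ΔH = 140300 kJ/h = 38.972 kW
Heat supplied = 38.972 kW

Q_in = 39.0 kW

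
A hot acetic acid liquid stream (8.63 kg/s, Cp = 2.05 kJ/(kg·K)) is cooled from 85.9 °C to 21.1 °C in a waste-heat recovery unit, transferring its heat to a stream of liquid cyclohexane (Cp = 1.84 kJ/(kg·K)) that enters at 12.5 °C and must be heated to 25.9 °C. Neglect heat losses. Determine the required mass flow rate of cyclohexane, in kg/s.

ṁ_c = 46.5 kg/s

Heat released by hot stream: Q = 8.63 × 2.05 × (85.9 − 21.1) = 1146.4 kJ/s
Energy balance on cold side (adiabatic exchanger): Q = ṁ_c·Cp_c·(T_c,out − T_c,in)
ṁ_c = 1146.4 / [1.84 × (25.9 − 12.5)] = 46.496 kg/s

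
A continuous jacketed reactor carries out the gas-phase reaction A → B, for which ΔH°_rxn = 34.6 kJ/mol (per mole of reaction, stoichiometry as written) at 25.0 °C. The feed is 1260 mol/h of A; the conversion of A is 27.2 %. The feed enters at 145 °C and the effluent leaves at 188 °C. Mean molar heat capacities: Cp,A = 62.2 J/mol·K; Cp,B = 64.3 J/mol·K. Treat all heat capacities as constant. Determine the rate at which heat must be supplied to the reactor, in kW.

Extent of reaction ξ = 0.272 × 1260 = 342.72 mol/h
Reaction term: ξ·ΔH°_rxn = 342.72 × 34.6 = 11858 kJ/h
Sensible, feed 145→25 °C: -9404.6 kJ/h
Outlet flows (mol/h): A 917.28, B 342.72
Sensible, products 25→188 °C: 12892 kJ/h
Q = ΔH = 15345 kJ/h = 4.2626 kW
Heat supplied = 4.2626 kW

Q_in = 4.26 kW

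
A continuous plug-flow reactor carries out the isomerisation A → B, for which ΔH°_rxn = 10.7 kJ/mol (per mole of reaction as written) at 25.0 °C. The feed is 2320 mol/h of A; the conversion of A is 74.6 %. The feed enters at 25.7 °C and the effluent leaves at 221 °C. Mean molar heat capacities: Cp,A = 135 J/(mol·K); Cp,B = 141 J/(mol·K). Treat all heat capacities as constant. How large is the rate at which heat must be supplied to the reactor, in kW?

Extent of reaction ξ = 0.746 × 2320 = 1730.7 mol/h
Reaction term: ξ·ΔH°_rxn = 1730.7 × 10.7 = 18519 kJ/h
Sensible, feed 25.7→25 °C: -219.24 kJ/h
Outlet flows (mol/h): A 589.28, B 1730.7
Sensible, products 25→221 °C: 63423 kJ/h
Q = ΔH = 81722 kJ/h = 22.701 kW
Heat supplied = 22.701 kW

Q_in = 22.7 kW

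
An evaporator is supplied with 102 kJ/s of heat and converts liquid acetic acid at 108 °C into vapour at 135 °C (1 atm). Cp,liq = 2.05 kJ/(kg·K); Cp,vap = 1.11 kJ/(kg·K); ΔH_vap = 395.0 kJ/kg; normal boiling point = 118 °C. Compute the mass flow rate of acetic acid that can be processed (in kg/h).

Δh = 2.05×(118−108) + 395.0 + 1.11×(135−118) = 434.37 kJ/kg
Q = 102 kJ/s = 102 kJ/s = 367200 kJ/h
ṁ = Q/Δh = 367200 / 434.37 = 845.36 kg/h

ṁ = 845 kg/h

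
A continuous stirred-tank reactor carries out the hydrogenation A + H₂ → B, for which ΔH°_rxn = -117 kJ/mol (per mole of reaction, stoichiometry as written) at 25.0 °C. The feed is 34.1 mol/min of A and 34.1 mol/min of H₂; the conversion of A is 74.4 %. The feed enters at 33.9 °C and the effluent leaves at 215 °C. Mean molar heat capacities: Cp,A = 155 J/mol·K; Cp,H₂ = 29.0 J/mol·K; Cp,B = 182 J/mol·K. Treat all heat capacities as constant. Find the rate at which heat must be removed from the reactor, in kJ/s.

Extent of reaction ξ = 0.744 × 34.1 = 25.37 mol/min
Reaction term: ξ·ΔH°_rxn = 25.37 × -117 = -2968.3 kJ/min
Sensible, feed 33.9→25 °C: -55.842 kJ/min
Outlet flows (mol/min): A 8.7296, H₂ 8.7296, B 25.37
Sensible, products 25→215 °C: 1182.5 kJ/min
Q = ΔH = -1841.7 kJ/min = -30.695 kW
Heat removed = 30.695 kJ/s

Q_out = 30.7 kJ/s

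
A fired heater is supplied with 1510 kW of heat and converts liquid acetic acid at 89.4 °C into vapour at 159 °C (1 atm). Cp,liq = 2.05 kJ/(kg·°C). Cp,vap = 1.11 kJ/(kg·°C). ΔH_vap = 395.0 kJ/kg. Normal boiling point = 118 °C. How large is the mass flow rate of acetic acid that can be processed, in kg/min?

ṁ = 182 kg/min

Δh = 2.05×(118−89.4) + 395.0 + 1.11×(159−118) = 499.14 kJ/kg
Q = 1510 kW = 1510 kJ/s = 90600 kJ/min
ṁ = Q/Δh = 90600 / 499.14 = 181.51 kg/min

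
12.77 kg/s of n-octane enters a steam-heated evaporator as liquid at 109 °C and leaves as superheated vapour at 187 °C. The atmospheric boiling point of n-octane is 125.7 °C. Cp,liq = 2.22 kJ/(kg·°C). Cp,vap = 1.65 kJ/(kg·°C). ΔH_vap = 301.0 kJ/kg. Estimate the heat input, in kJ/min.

liquid 109→125.7 °C: 37.074 kJ/kg
vaporisation at 125.7 °C: 301 kJ/kg
vapour 125.7→187 °C: 101.14 kJ/kg
Δh = 37.074 + 301 + 101.14 = 439.22 kJ/kg
Q = ṁ·Δh = 12.77 kg/s × 439.22 kJ/kg = 5608.8 kJ/s
|Q| = 5608.8 kW = 336530 kJ/min

Q = 337000 kJ/min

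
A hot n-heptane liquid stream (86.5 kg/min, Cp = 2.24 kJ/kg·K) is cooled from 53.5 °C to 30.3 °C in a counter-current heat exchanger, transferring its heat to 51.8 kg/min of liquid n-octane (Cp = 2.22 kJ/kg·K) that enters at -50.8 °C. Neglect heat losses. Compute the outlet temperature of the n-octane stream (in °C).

T_c,out = -11.7 °C

Heat released by hot stream: Q = 86.5 × 2.24 × (53.5 − 30.3) = 4495.2 kJ/min
Energy balance on cold side (adiabatic exchanger): Q = ṁ_c·Cp_c·(T_c,out − T_c,in)
T_c,out = -50.8 + 4495.2/(51.8 × 2.22) = -11.71 °C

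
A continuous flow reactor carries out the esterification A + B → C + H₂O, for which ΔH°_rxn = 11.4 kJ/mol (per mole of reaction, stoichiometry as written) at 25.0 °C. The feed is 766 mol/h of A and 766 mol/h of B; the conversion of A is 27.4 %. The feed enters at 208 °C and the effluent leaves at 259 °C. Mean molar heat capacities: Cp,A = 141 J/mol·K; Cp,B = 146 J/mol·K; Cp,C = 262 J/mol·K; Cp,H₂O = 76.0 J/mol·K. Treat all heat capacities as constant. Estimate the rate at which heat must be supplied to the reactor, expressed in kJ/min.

Extent of reaction ξ = 0.274 × 766 = 209.88 mol/h
Reaction term: ξ·ΔH°_rxn = 209.88 × 11.4 = 2392.7 kJ/h
Sensible, feed 208→25 °C: -40231 kJ/h
Outlet flows (mol/h): A 556.12, B 556.12, C 209.88, H₂O 209.88
Sensible, products 25→259 °C: 53948 kJ/h
Q = ΔH = 16109 kJ/h = 4.4748 kW
Heat supplied = 268.49 kJ/min

Q_in = 268 kJ/min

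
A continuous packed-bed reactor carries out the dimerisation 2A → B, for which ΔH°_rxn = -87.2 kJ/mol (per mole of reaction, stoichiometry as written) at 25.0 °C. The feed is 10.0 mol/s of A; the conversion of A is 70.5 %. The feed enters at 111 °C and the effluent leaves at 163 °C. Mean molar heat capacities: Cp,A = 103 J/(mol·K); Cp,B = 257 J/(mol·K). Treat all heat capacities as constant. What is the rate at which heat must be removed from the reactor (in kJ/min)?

Q_out = 13700 kJ/min

Extent of reaction ξ = 0.705 × 10.0 / 2 = 3.525 mol/s
Reaction term: ξ·ΔH°_rxn = 3.525 × -87.2 = -307.38 kJ/s
Sensible, feed 111→25 °C: -88.58 kJ/s
Outlet flows (mol/s): A 2.95, B 3.525
Sensible, products 25→163 °C: 166.95 kJ/s
Q = ΔH = -229.01 kJ/s = -229.01 kW
Heat removed = 13741 kJ/min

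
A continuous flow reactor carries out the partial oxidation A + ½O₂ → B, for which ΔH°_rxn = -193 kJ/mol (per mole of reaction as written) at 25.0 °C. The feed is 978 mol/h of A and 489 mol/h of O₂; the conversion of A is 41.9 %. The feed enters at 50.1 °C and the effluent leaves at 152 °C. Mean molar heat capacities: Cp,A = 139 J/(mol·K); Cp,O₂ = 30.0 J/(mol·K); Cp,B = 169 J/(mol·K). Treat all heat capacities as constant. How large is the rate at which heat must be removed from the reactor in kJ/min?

Q_out = 1050 kJ/min

Extent of reaction ξ = 0.419 × 978 = 409.78 mol/h
Reaction term: ξ·ΔH°_rxn = 409.78 × -193 = -79088 kJ/h
Sensible, feed 50.1→25 °C: -3780.4 kJ/h
Outlet flows (mol/h): A 568.22, O₂ 284.11, B 409.78
Sensible, products 25→152 °C: 19908 kJ/h
Q = ΔH = -62960 kJ/h = -17.489 kW
Heat removed = 1049.3 kJ/min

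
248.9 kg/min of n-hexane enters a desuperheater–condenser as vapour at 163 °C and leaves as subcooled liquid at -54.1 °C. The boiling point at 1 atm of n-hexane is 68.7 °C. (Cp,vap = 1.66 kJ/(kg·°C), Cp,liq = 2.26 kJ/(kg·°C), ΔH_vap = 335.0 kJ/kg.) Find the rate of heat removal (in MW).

vapour 163→68.7 °C: -156.54 kJ/kg
condensation at 68.7 °C: -335 kJ/kg
liquid 68.7→-54.1 °C: -277.53 kJ/kg
Δh = -156.54 + -335 + -277.53 = -769.07 kJ/kg
Q = ṁ·Δh = 248.9 kg/min × -769.07 kJ/kg = -191420 kJ/min
|Q| = 3190.3 kW = 3.1903 MW

Q_c = 3.19 MW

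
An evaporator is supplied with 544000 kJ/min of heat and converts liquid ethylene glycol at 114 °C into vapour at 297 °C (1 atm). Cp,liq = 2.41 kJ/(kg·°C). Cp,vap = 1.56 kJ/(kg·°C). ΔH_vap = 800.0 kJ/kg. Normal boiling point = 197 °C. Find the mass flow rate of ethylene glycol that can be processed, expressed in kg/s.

Δh = 2.41×(197−114) + 800.0 + 1.56×(297−197) = 1156 kJ/kg
Q = 544000 kJ/min = 9066.7 kJ/s = 9066.7 kJ/s
ṁ = Q/Δh = 9066.7 / 1156 = 7.8429 kg/s

ṁ = 7.84 kg/s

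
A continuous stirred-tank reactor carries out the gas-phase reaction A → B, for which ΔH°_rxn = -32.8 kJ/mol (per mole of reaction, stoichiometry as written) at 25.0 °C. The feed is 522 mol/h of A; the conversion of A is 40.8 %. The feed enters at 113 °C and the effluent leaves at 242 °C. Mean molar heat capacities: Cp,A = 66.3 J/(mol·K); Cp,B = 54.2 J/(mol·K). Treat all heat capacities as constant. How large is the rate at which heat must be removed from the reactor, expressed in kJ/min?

Q_out = 51.3 kJ/min

Extent of reaction ξ = 0.408 × 522 = 212.98 mol/h
Reaction term: ξ·ΔH°_rxn = 212.98 × -32.8 = -6985.6 kJ/h
Sensible, feed 113→25 °C: -3045.6 kJ/h
Outlet flows (mol/h): A 309.02, B 212.98
Sensible, products 25→242 °C: 6950.9 kJ/h
Q = ΔH = -3080.3 kJ/h = -0.85564 kW
Heat removed = 51.339 kJ/min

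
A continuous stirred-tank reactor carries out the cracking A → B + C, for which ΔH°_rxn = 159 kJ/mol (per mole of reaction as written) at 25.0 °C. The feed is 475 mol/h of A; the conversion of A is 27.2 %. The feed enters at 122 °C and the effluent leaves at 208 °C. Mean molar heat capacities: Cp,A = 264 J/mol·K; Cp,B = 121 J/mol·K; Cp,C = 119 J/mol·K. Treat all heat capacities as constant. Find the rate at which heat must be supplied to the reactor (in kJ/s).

Q_in = 8.54 kJ/s

Extent of reaction ξ = 0.272 × 475 = 129.2 mol/h
Reaction term: ξ·ΔH°_rxn = 129.2 × 159 = 20543 kJ/h
Sensible, feed 122→25 °C: -12164 kJ/h
Outlet flows (mol/h): A 345.8, B 129.2, C 129.2
Sensible, products 25→208 °C: 22381 kJ/h
Q = ΔH = 30760 kJ/h = 8.5444 kW
Heat supplied = 8.5444 kJ/s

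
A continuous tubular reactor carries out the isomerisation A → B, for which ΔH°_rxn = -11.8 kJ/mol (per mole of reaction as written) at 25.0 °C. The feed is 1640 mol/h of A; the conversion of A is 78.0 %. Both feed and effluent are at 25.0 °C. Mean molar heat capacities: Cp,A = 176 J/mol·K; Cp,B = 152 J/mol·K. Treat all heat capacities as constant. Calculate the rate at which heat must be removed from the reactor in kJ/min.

Q_out = 252 kJ/min

Extent of reaction ξ = 0.780 × 1640 = 1279.2 mol/h
Reaction term: ξ·ΔH°_rxn = 1279.2 × -11.8 = -15095 kJ/h
Q = ΔH = -15095 kJ/h = -4.1929 kW
Heat removed = 251.58 kJ/min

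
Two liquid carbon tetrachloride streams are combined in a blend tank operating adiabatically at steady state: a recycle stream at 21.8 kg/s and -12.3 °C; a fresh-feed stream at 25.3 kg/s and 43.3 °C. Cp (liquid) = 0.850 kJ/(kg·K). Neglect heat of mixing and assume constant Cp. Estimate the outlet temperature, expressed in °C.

T_out = 17.6 °C

No heat crosses the boundary, so H_out = H_in.
T_out = Σ ṁᵢCp,ᵢTᵢ / Σ ṁᵢCp,ᵢ
      = 703.25 / 40.035 = 17.566 °C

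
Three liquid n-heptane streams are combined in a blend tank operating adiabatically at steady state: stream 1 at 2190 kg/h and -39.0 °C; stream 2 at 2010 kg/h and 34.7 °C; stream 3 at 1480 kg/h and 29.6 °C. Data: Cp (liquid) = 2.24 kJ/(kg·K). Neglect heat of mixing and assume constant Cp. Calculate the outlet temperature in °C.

No heat crosses the boundary, so H_out = H_in.
T_out = Σ ṁᵢCp,ᵢTᵢ / Σ ṁᵢCp,ᵢ
      = 63045 / 12723 = 4.9551 °C

T_out = 4.96 °C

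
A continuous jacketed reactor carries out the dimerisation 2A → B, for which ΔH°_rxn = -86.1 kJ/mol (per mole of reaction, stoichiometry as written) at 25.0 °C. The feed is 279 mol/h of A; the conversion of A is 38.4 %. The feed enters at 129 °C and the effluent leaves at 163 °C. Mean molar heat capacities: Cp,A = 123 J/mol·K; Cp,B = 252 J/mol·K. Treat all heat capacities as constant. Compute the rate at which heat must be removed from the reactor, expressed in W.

Q_out = 945 W

Extent of reaction ξ = 0.384 × 279 / 2 = 53.568 mol/h
Reaction term: ξ·ΔH°_rxn = 53.568 × -86.1 = -4612.2 kJ/h
Sensible, feed 129→25 °C: -3569 kJ/h
Outlet flows (mol/h): A 171.86, B 53.568
Sensible, products 25→163 °C: 4780.1 kJ/h
Q = ΔH = -3401.1 kJ/h = -0.94474 kW
Heat removed = 944.74 W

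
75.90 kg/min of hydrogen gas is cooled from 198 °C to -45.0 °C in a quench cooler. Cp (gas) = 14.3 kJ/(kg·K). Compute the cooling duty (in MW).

Q_c = 4.40 MW

Q = ṁ·Cp·ΔT = 75.90 × 14.3 × (-45.0 − 198) = -263740 kJ/min
Converting: 263740 / 60 s = 4395.7 kW
Cooling duty = 4.3957 MW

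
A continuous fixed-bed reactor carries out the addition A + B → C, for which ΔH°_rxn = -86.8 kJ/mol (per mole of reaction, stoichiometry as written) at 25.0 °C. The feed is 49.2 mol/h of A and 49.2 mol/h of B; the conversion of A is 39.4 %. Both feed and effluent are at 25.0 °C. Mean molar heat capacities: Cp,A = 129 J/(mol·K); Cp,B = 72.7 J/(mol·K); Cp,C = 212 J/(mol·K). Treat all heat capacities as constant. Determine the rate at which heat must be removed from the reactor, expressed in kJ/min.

Q_out = 28.0 kJ/min

Extent of reaction ξ = 0.394 × 49.2 = 19.385 mol/h
Reaction term: ξ·ΔH°_rxn = 19.385 × -86.8 = -1682.6 kJ/h
Q = ΔH = -1682.6 kJ/h = -0.46739 kW
Heat removed = 28.043 kJ/min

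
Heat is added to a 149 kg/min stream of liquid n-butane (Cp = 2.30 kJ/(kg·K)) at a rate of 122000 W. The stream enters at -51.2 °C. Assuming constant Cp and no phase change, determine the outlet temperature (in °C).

T_out = -29.8 °C

Q = 122000 W = 7320 kJ/min
ΔT = Q/(ṁ·Cp) = 7320/(149×2.30) = 21.36 K
T_out = -51.2 + 21.36 = -29.84 °C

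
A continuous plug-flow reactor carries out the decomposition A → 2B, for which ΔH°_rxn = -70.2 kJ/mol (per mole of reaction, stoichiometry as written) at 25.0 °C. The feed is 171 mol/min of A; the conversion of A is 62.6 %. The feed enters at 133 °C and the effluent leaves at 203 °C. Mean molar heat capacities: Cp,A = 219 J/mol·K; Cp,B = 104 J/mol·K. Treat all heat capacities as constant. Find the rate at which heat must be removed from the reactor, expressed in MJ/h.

Extent of reaction ξ = 0.626 × 171 = 107.05 mol/min
Reaction term: ξ·ΔH°_rxn = 107.05 × -70.2 = -7514.6 kJ/min
Sensible, feed 133→25 °C: -4044.5 kJ/min
Outlet flows (mol/min): A 63.954, B 214.09
Sensible, products 25→203 °C: 6456.3 kJ/min
Q = ΔH = -5102.8 kJ/min = -85.047 kW
Heat removed = 306.17 MJ/h

Q_out = 306 MJ/h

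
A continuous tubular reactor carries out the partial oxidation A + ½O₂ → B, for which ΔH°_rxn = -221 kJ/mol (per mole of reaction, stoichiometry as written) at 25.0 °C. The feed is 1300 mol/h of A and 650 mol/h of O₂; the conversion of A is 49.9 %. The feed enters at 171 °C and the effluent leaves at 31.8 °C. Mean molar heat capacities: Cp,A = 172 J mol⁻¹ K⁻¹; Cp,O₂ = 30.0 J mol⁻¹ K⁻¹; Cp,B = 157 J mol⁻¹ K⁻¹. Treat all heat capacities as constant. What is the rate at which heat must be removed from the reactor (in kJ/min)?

Extent of reaction ξ = 0.499 × 1300 = 648.7 mol/h
Reaction term: ξ·ΔH°_rxn = 648.7 × -221 = -143360 kJ/h
Sensible, feed 171→25 °C: -35493 kJ/h
Outlet flows (mol/h): A 651.3, O₂ 325.65, B 648.7
Sensible, products 25→31.8 °C: 1520.7 kJ/h
Q = ΔH = -177330 kJ/h = -49.26 kW
Heat removed = 2955.6 kJ/min

Q_out = 2960 kJ/min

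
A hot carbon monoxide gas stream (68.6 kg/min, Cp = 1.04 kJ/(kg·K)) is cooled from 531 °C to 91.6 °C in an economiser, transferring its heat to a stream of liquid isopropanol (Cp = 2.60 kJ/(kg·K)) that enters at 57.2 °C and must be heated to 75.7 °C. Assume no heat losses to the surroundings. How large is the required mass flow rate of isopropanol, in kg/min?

ṁ_c = 652 kg/min

Heat released by hot stream: Q = 68.6 × 1.04 × (531 − 91.6) = 31349 kJ/min
Energy balance on cold side (adiabatic exchanger): Q = ṁ_c·Cp_c·(T_c,out − T_c,in)
ṁ_c = 31349 / [2.60 × (75.7 − 57.2)] = 651.74 kg/min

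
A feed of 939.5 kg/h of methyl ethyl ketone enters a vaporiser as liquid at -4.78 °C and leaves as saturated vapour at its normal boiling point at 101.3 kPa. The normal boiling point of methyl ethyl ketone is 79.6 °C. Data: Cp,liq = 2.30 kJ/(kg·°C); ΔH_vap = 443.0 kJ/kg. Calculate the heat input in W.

liquid -4.78→79.6 °C: 194.07 kJ/kg
vaporisation at 79.6 °C: 443 kJ/kg
Δh = 194.07 + 443 = 637.07 kJ/kg
Q = ṁ·Δh = 939.5 kg/h × 637.07 kJ/kg = 598530 kJ/h
|Q| = 166.26 kW = 166260 W

Q = 166000 W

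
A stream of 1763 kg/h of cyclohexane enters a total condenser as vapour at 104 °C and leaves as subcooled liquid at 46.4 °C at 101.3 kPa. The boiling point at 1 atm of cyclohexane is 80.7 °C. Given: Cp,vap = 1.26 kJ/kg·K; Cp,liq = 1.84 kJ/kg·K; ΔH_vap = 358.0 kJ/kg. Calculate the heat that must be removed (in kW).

vapour 104→80.7 °C: -29.358 kJ/kg
condensation at 80.7 °C: -358 kJ/kg
liquid 80.7→46.4 °C: -63.112 kJ/kg
Δh = -29.358 + -358 + -63.112 = -450.47 kJ/kg
Q = ṁ·Δh = 1763 kg/h × -450.47 kJ/kg = -794180 kJ/h
|Q| = 220.61 kW

Q_c = 221 kW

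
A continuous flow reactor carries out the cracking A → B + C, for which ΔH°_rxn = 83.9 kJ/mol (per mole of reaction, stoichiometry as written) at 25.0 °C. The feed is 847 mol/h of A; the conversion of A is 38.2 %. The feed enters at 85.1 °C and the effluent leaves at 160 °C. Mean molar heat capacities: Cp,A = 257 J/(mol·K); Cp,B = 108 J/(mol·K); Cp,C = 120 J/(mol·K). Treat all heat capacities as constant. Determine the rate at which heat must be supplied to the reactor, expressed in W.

Extent of reaction ξ = 0.382 × 847 = 323.55 mol/h
Reaction term: ξ·ΔH°_rxn = 323.55 × 83.9 = 27146 kJ/h
Sensible, feed 85.1→25 °C: -13083 kJ/h
Outlet flows (mol/h): A 523.45, B 323.55, C 323.55
Sensible, products 25→160 °C: 28120 kJ/h
Q = ΔH = 42184 kJ/h = 11.718 kW
Heat supplied = 11718 W

Q_in = 11700 W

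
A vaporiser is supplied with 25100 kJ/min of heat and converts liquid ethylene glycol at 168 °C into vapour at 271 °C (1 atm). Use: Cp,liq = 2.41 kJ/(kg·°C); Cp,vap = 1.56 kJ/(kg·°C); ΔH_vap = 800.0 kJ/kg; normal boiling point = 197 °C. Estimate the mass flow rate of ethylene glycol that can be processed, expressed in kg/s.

ṁ = 0.425 kg/s

Δh = 2.41×(197−168) + 800.0 + 1.56×(271−197) = 985.33 kJ/kg
Q = 25100 kJ/min = 418.33 kJ/s = 418.33 kJ/s
ṁ = Q/Δh = 418.33 / 985.33 = 0.42456 kg/s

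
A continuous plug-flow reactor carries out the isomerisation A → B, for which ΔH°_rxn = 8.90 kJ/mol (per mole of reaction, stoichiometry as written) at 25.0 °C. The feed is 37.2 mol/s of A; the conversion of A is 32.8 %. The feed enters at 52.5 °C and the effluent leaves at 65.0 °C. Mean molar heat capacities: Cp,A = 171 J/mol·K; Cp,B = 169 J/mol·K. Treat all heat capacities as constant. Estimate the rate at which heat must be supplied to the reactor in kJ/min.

Extent of reaction ξ = 0.328 × 37.2 = 12.202 mol/s
Reaction term: ξ·ΔH°_rxn = 12.202 × 8.90 = 108.59 kJ/s
Sensible, feed 52.5→25 °C: -174.93 kJ/s
Outlet flows (mol/s): A 24.998, B 12.202
Sensible, products 25→65.0 °C: 253.47 kJ/s
Q = ΔH = 187.13 kJ/s = 187.13 kW
Heat supplied = 11228 kJ/min

Q_in = 11200 kJ/min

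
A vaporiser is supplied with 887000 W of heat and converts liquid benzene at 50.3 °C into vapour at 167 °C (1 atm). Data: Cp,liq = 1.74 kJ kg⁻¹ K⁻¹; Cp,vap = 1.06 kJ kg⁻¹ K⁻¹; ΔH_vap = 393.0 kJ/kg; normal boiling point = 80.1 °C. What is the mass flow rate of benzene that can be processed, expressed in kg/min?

Δh = 1.74×(80.1−50.3) + 393.0 + 1.06×(167−80.1) = 536.97 kJ/kg
Q = 887000 W = 887 kJ/s = 53220 kJ/min
ṁ = Q/Δh = 53220 / 536.97 = 99.112 kg/min

ṁ = 99.1 kg/min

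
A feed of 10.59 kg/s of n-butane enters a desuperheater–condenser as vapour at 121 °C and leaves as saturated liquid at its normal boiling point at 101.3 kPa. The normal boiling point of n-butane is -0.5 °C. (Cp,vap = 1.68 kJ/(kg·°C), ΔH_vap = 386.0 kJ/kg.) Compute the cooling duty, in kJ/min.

vapour 121→-0.5 °C: -204.12 kJ/kg
condensation at -0.5 °C: -386 kJ/kg
Δh = -204.12 + -386 = -590.12 kJ/kg
Q = ṁ·Δh = 10.59 kg/s × -590.12 kJ/kg = -6249.4 kJ/s
|Q| = 6249.4 kW = 374960 kJ/min

Q_c = 375000 kJ/min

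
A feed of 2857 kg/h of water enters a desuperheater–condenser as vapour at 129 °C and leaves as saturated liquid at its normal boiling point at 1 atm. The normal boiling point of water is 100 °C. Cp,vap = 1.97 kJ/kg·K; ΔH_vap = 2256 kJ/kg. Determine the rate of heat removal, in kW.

Q_c = 1840 kW

vapour 129→100 °C: -57.13 kJ/kg
condensation at 100 °C: -2256 kJ/kg
Δh = -57.13 + -2256 = -2313.1 kJ/kg
Q = ṁ·Δh = 2857 kg/h × -2313.1 kJ/kg = -6.6086e+06 kJ/h
|Q| = 1835.7 kW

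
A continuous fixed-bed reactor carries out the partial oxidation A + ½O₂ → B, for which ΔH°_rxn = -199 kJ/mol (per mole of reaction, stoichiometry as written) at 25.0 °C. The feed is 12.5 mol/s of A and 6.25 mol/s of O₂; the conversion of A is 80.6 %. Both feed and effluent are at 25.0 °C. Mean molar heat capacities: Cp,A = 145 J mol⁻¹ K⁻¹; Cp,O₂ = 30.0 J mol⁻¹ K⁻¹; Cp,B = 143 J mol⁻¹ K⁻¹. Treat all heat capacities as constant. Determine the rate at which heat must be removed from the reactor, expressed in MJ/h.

Q_out = 7220 MJ/h

Extent of reaction ξ = 0.806 × 12.5 = 10.075 mol/s
Reaction term: ξ·ΔH°_rxn = 10.075 × -199 = -2004.9 kJ/s
Q = ΔH = -2004.9 kJ/s = -2004.9 kW
Heat removed = 7217.7 MJ/h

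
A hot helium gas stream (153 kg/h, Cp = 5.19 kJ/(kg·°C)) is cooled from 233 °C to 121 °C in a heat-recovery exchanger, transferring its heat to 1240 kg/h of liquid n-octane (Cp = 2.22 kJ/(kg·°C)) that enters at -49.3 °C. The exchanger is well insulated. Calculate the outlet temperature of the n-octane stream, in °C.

T_c,out = -17.0 °C

Heat released by hot stream: Q = 153 × 5.19 × (233 − 121) = 88936 kJ/h
Energy balance on cold side (adiabatic exchanger): Q = ṁ_c·Cp_c·(T_c,out − T_c,in)
T_c,out = -49.3 + 88936/(1240 × 2.22) = -16.993 °C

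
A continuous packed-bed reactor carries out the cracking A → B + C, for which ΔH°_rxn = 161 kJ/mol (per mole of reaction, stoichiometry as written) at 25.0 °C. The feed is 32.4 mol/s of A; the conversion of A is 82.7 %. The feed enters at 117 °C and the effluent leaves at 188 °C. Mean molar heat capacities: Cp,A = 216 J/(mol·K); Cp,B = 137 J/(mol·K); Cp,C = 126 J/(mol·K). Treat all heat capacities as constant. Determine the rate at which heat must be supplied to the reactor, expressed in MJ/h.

Q_in = 18100 MJ/h

Extent of reaction ξ = 0.827 × 32.4 = 26.795 mol/s
Reaction term: ξ·ΔH°_rxn = 26.795 × 161 = 4314 kJ/s
Sensible, feed 117→25 °C: -643.85 kJ/s
Outlet flows (mol/s): A 5.6052, B 26.795, C 26.795
Sensible, products 25→188 °C: 1346 kJ/s
Q = ΔH = 5016.1 kJ/s = 5016.1 kW
Heat supplied = 18058 MJ/h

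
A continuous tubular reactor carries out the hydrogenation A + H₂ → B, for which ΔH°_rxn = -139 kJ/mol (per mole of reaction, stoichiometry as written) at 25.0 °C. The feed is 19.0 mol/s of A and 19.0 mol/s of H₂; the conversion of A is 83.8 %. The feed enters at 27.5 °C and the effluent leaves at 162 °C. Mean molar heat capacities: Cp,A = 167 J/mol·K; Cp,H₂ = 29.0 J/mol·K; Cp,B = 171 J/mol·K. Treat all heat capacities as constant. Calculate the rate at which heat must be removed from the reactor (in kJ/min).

Q_out = 106000 kJ/min

Extent of reaction ξ = 0.838 × 19.0 = 15.922 mol/s
Reaction term: ξ·ΔH°_rxn = 15.922 × -139 = -2213.2 kJ/s
Sensible, feed 27.5→25 °C: -9.31 kJ/s
Outlet flows (mol/s): A 3.078, H₂ 3.078, B 15.922
Sensible, products 25→162 °C: 455.66 kJ/s
Q = ΔH = -1766.8 kJ/s = -1766.8 kW
Heat removed = 106010 kJ/min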